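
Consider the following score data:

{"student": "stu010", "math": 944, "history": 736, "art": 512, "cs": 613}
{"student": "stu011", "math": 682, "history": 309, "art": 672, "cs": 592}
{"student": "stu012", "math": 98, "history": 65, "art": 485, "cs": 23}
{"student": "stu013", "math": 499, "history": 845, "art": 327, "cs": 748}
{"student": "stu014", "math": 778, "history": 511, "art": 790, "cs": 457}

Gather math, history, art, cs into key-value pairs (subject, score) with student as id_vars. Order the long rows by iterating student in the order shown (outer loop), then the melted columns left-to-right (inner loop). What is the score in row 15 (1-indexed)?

20 rows total (5 × 4). Row 15: index ⌊(15-1)/4⌋ = 3 into student → stu013; (15-1) mod 4 = 2 into the melted columns → art.
So row 15 is (stu013, art, 327); score = 327.

327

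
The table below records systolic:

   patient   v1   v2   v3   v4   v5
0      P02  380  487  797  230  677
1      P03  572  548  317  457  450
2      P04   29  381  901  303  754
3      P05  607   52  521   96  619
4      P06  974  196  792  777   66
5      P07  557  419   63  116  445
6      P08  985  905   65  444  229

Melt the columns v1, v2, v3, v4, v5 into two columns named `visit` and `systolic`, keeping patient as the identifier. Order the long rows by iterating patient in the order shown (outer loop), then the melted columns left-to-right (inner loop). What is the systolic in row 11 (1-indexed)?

35 rows total (7 × 5). Row 11: index ⌊(11-1)/5⌋ = 2 into patient → P04; (11-1) mod 5 = 0 into the melted columns → v1.
So row 11 is (P04, v1, 29); systolic = 29.

29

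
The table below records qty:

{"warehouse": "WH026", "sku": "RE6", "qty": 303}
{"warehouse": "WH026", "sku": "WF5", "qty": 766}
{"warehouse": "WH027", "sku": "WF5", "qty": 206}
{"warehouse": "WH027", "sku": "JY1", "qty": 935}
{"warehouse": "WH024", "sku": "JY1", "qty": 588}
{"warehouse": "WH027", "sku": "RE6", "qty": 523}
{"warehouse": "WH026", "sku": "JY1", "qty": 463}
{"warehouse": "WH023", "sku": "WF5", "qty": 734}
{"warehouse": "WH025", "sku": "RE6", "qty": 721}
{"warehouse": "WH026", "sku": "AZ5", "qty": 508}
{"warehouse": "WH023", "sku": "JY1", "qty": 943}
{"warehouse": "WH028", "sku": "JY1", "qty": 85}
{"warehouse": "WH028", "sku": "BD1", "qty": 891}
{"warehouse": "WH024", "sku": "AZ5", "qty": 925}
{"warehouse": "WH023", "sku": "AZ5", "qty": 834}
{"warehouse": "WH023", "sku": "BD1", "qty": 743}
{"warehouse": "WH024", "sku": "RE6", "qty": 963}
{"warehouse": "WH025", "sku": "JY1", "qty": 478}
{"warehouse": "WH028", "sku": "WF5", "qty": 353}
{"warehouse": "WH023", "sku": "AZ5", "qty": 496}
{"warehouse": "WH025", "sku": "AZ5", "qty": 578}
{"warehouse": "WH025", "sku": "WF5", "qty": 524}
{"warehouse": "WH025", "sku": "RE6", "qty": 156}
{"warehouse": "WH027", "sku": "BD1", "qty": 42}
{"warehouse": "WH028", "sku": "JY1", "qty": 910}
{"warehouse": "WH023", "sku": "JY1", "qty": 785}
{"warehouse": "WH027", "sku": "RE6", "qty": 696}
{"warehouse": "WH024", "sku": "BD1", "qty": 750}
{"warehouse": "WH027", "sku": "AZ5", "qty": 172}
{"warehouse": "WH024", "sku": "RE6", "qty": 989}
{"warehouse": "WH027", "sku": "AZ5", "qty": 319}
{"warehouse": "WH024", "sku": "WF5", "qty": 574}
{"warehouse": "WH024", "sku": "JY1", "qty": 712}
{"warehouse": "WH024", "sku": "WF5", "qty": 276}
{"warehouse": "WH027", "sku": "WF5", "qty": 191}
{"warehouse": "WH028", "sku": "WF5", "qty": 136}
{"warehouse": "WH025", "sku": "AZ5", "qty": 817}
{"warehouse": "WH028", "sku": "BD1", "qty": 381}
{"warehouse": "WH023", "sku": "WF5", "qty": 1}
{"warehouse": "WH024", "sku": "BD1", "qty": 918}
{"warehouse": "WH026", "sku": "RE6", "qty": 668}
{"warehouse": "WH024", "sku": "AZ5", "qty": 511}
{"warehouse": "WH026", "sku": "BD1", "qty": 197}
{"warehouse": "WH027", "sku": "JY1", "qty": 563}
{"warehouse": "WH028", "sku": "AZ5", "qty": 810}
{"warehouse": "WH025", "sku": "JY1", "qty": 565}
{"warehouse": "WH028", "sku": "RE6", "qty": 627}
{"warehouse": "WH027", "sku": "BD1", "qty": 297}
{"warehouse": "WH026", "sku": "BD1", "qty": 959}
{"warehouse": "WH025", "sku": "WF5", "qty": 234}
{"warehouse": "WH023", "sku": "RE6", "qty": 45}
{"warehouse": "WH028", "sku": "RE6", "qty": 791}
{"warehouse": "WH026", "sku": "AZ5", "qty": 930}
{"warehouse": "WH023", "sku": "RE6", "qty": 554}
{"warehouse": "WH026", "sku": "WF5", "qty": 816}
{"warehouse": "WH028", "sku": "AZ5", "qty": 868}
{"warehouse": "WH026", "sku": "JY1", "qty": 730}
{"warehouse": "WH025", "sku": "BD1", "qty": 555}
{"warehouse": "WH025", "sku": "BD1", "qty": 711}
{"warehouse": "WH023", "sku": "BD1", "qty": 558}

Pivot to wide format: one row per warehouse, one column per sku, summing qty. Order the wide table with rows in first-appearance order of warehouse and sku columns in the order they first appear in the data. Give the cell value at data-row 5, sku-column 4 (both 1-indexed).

With rows in first-appearance order of warehouse, row 5 is warehouse=WH025. sku columns in first-appearance order: RE6, WF5, JY1, AZ5, BD1; column 4 is AZ5.
Long rows with warehouse=WH025, sku=AZ5: 578 + 817 = 1395.

1395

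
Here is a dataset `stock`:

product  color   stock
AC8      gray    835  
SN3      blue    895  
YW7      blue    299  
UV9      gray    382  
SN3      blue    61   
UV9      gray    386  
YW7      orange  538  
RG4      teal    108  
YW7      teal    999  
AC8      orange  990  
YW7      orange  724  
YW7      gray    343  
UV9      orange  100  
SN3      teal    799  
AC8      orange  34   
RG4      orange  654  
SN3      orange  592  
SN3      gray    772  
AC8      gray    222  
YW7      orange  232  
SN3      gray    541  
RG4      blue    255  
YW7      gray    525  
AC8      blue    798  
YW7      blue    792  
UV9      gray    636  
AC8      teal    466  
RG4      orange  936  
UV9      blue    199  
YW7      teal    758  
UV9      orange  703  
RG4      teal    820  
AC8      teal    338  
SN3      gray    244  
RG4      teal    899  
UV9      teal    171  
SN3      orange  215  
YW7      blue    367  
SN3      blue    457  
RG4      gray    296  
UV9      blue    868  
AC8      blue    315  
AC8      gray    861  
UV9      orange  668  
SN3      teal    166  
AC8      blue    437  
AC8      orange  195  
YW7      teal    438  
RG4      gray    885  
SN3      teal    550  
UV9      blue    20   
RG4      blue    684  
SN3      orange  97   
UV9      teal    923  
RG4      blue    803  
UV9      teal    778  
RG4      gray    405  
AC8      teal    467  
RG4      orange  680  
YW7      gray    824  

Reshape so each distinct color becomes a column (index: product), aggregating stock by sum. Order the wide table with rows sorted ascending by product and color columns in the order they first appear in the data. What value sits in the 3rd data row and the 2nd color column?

With rows sorted ascending by product, row 3 is product=SN3. color columns in first-appearance order: gray, blue, orange, teal; column 2 is blue.
Long rows with product=SN3, color=blue: 895 + 61 + 457 = 1413.

1413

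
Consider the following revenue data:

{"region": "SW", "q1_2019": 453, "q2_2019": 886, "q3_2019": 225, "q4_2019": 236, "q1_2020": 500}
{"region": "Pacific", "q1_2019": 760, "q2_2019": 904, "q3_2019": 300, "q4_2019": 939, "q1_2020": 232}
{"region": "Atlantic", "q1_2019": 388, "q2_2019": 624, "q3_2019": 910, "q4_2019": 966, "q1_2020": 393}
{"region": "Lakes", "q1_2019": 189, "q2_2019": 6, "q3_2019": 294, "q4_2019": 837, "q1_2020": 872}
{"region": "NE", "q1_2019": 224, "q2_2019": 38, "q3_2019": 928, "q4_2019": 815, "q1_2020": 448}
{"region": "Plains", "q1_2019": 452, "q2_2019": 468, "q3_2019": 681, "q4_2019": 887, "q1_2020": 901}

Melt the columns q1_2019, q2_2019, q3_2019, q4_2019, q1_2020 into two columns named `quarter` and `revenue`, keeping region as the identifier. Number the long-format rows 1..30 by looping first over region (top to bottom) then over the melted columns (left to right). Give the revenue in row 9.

30 rows total (6 × 5). Row 9: index ⌊(9-1)/5⌋ = 1 into region → Pacific; (9-1) mod 5 = 3 into the melted columns → q4_2019.
So row 9 is (Pacific, q4_2019, 939); revenue = 939.

939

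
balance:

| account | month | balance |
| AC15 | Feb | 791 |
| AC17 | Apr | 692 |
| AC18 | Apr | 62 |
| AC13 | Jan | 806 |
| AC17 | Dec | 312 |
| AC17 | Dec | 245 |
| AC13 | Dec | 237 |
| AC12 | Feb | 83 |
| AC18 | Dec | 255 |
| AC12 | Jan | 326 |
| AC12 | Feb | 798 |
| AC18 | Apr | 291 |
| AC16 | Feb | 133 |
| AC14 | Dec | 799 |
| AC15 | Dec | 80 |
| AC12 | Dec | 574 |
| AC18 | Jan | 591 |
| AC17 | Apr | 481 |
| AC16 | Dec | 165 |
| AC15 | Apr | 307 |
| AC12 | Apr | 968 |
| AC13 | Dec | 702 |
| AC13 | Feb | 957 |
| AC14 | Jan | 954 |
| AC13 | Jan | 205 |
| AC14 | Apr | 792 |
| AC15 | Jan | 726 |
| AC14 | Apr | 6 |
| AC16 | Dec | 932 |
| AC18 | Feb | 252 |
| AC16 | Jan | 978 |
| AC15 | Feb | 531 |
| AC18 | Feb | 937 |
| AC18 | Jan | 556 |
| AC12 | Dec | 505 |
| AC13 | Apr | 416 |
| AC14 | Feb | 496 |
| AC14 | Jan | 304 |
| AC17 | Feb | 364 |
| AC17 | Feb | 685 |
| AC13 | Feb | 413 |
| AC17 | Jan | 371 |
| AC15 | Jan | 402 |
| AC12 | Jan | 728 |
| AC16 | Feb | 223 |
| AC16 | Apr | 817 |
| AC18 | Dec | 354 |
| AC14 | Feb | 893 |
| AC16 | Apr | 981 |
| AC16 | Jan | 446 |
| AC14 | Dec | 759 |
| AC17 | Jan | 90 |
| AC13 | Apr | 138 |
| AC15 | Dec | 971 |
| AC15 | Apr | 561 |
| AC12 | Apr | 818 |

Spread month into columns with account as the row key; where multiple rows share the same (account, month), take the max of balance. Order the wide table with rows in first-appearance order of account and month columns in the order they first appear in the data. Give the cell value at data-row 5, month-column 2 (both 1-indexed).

With rows in first-appearance order of account, row 5 is account=AC12. month columns in first-appearance order: Feb, Apr, Jan, Dec; column 2 is Apr.
Long rows with account=AC12, month=Apr: max(968, 818) = 968.

968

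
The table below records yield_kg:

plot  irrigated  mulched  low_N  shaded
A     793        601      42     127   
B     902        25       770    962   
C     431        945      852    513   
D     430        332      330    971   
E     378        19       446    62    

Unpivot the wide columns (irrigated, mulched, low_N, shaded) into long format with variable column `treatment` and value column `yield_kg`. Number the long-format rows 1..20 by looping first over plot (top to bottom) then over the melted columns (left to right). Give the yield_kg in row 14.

332

20 rows total (5 × 4). Row 14: index ⌊(14-1)/4⌋ = 3 into plot → D; (14-1) mod 4 = 1 into the melted columns → mulched.
So row 14 is (D, mulched, 332); yield_kg = 332.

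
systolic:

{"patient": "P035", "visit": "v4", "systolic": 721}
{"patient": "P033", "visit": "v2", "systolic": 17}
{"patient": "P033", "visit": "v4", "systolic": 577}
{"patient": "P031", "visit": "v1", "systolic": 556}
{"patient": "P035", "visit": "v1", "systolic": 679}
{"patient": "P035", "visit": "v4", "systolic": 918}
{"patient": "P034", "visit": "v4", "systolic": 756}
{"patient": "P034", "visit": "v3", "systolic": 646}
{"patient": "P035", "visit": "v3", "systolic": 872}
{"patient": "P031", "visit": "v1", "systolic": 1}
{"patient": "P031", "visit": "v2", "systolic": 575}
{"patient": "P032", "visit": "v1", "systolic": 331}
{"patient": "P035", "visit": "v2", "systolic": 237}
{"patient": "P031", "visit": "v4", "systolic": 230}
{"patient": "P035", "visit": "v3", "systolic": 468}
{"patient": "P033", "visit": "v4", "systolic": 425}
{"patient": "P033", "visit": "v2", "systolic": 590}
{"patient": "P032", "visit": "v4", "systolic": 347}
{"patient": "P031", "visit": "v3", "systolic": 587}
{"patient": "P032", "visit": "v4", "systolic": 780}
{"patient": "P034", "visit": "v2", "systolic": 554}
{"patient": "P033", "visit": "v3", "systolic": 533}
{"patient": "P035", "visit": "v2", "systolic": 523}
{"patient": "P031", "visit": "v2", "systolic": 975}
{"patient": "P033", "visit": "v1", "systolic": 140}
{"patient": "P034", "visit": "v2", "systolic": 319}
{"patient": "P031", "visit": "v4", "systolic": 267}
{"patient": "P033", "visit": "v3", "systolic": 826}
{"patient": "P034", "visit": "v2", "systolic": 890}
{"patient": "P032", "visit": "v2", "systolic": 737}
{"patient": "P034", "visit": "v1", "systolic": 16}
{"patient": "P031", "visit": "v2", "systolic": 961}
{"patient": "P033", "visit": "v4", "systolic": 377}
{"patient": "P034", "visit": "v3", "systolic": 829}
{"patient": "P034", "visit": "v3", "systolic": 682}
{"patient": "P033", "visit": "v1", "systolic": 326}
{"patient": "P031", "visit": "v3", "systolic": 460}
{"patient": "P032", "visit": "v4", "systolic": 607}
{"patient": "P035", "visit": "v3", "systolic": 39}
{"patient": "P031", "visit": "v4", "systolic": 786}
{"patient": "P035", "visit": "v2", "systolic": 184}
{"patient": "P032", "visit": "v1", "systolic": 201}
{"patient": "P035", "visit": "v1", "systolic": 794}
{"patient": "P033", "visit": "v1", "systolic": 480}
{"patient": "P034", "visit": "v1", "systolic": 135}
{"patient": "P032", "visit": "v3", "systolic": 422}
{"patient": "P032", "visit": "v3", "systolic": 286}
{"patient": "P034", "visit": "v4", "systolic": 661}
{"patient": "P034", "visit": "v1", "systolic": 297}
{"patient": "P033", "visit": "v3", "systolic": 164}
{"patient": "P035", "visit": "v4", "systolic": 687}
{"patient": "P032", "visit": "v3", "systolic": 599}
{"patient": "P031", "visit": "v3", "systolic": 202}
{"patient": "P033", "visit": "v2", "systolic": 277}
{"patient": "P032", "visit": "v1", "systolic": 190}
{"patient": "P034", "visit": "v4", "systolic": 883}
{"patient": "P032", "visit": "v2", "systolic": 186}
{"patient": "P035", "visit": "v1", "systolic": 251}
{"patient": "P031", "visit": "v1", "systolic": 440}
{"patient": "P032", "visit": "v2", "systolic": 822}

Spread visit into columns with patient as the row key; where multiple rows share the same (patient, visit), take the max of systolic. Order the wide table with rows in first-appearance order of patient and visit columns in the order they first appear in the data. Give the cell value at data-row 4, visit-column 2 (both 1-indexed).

890

With rows in first-appearance order of patient, row 4 is patient=P034. visit columns in first-appearance order: v4, v2, v1, v3; column 2 is v2.
Long rows with patient=P034, visit=v2: max(554, 319, 890) = 890.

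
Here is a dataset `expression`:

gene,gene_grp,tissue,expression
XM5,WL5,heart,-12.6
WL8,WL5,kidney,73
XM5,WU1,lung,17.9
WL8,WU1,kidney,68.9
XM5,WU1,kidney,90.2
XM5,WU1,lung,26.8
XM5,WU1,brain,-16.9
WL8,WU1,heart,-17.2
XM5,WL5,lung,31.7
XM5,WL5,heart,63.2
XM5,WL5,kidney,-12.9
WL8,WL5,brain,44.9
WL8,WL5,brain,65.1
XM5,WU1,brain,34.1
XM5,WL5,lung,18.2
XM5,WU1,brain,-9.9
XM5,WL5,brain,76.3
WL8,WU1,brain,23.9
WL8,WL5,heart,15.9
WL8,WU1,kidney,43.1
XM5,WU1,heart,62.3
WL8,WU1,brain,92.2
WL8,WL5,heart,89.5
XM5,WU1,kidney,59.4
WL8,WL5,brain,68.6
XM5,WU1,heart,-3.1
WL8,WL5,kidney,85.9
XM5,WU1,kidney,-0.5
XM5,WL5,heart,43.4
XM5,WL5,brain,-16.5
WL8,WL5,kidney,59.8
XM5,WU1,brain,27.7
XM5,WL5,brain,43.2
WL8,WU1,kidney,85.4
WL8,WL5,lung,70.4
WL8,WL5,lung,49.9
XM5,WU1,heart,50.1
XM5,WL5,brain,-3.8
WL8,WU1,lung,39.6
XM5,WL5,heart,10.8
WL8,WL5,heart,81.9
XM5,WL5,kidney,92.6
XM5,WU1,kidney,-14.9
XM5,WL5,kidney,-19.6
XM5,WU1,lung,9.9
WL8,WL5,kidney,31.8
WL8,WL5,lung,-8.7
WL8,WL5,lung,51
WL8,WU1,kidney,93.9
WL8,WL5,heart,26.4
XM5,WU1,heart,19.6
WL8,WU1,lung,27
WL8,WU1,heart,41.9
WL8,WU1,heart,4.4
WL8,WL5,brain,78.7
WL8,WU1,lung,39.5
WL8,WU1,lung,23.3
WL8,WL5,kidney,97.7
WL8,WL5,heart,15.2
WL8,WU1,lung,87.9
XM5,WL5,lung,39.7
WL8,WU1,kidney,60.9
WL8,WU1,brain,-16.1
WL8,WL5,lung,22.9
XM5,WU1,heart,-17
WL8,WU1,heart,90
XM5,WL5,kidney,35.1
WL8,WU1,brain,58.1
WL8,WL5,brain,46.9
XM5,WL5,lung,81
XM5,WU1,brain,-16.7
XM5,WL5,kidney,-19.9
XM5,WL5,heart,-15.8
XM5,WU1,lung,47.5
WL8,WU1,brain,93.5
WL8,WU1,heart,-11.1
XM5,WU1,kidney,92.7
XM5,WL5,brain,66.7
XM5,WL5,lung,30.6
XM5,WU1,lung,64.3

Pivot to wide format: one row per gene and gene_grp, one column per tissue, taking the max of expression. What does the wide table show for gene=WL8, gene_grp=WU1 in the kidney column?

Rows with gene=WL8, gene_grp=WU1 and tissue=kidney: expression values are 68.9, 43.1, 85.4, 93.9, 60.9.
max(68.9, 43.1, 85.4, 93.9, 60.9) = 93.9.

93.9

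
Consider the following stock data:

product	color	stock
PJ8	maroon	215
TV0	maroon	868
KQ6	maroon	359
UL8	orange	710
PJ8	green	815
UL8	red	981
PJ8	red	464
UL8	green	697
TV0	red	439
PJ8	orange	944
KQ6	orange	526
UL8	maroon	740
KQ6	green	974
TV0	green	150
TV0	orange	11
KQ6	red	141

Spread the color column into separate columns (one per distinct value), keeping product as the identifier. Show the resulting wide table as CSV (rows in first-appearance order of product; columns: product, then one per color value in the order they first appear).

Columns: product plus the 4 distinct color values (maroon, orange, green, red).
For example, row PJ8 column maroon takes stock=215 from the long row (PJ8, maroon).

product,maroon,orange,green,red
PJ8,215,944,815,464
TV0,868,11,150,439
KQ6,359,526,974,141
UL8,740,710,697,981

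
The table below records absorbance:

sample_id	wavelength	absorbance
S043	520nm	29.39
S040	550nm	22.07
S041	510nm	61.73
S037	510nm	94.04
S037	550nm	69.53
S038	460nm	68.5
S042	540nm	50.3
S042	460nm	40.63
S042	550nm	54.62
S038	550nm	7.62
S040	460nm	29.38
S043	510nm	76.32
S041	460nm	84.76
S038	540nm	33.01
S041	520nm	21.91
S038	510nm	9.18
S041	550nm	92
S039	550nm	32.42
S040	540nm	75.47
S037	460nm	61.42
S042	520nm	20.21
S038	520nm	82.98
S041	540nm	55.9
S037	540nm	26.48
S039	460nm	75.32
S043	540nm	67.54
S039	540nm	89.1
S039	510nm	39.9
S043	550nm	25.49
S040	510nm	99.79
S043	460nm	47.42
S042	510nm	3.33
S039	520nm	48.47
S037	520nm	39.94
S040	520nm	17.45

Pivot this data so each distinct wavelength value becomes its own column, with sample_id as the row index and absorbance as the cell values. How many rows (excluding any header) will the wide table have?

7

7 distinct sample_id values → 7 rows.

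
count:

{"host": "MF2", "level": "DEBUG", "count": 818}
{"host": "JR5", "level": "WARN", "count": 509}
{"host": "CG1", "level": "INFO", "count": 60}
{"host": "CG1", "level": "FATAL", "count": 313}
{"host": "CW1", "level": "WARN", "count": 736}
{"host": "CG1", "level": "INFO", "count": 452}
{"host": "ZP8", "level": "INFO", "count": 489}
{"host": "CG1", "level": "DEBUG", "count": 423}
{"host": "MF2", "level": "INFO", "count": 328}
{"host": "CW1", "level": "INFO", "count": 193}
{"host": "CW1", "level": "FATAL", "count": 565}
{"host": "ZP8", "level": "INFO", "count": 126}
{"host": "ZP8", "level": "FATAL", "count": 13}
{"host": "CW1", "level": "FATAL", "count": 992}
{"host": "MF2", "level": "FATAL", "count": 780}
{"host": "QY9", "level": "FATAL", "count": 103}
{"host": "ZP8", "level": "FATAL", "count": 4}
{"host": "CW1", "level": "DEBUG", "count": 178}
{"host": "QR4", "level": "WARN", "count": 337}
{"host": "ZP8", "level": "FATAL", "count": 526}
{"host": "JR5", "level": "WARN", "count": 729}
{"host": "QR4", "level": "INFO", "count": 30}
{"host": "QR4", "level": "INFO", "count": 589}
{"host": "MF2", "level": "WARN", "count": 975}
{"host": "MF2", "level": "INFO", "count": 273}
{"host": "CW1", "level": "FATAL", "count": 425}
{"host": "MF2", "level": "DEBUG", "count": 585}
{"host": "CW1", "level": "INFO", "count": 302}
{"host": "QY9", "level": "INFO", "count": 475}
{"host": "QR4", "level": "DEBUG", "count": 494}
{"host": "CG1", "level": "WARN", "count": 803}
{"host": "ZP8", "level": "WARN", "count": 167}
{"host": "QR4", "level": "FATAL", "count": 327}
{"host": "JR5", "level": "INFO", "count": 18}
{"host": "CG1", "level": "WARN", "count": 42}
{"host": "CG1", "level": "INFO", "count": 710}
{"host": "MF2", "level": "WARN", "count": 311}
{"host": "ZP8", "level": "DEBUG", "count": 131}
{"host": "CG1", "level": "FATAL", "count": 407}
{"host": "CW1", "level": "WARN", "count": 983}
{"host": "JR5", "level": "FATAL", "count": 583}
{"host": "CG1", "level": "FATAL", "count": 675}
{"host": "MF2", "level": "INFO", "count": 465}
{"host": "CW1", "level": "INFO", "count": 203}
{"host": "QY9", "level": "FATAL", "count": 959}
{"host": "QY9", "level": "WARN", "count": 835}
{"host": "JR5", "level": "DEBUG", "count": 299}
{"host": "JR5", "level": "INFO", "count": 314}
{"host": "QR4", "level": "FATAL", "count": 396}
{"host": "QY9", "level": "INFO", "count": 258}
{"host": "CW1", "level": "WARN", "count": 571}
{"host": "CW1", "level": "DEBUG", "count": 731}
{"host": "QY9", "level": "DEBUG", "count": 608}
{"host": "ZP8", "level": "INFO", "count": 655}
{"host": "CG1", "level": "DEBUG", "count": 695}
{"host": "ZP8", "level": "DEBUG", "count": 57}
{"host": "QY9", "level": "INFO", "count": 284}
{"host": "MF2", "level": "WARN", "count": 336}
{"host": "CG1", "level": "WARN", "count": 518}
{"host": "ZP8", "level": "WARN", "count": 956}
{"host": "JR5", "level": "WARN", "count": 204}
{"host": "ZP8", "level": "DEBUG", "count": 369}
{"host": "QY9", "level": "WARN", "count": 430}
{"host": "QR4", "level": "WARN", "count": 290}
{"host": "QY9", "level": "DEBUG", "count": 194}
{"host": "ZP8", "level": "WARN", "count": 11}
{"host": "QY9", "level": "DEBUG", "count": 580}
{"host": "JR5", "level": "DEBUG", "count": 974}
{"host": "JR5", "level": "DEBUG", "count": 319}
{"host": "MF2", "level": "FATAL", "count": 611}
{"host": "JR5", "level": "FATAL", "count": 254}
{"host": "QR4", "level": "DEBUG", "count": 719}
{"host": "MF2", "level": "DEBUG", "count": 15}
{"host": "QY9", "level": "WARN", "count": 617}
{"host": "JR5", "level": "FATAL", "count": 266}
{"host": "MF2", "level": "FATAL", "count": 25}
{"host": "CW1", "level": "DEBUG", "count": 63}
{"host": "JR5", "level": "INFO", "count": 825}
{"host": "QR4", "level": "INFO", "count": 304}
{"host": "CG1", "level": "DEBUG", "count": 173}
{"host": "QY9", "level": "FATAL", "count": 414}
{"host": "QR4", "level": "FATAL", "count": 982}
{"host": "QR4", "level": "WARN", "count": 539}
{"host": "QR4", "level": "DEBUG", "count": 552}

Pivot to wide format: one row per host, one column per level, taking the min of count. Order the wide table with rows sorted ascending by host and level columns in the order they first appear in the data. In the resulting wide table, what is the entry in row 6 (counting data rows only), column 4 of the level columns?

103

With rows sorted ascending by host, row 6 is host=QY9. level columns in first-appearance order: DEBUG, WARN, INFO, FATAL; column 4 is FATAL.
Long rows with host=QY9, level=FATAL: min(103, 959, 414) = 103.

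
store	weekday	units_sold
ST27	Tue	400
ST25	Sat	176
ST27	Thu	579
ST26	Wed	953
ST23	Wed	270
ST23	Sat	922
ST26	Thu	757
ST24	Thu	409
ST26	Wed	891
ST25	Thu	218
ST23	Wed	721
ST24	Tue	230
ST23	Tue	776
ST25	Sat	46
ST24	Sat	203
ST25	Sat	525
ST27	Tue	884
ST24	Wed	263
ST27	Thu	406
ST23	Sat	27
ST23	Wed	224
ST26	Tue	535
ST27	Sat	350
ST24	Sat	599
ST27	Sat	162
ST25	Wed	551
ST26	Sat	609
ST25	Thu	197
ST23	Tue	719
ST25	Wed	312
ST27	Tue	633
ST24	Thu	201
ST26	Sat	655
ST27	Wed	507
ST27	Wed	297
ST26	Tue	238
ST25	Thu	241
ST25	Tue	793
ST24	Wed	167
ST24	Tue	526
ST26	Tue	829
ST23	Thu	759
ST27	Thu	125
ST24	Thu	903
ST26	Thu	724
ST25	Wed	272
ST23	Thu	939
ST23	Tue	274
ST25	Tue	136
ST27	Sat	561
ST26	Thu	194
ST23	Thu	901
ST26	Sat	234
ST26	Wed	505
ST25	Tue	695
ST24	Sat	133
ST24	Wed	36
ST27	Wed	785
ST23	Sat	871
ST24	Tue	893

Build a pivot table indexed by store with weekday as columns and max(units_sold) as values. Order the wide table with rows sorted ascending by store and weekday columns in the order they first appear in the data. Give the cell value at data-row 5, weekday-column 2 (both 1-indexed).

With rows sorted ascending by store, row 5 is store=ST27. weekday columns in first-appearance order: Tue, Sat, Thu, Wed; column 2 is Sat.
Long rows with store=ST27, weekday=Sat: max(350, 162, 561) = 561.

561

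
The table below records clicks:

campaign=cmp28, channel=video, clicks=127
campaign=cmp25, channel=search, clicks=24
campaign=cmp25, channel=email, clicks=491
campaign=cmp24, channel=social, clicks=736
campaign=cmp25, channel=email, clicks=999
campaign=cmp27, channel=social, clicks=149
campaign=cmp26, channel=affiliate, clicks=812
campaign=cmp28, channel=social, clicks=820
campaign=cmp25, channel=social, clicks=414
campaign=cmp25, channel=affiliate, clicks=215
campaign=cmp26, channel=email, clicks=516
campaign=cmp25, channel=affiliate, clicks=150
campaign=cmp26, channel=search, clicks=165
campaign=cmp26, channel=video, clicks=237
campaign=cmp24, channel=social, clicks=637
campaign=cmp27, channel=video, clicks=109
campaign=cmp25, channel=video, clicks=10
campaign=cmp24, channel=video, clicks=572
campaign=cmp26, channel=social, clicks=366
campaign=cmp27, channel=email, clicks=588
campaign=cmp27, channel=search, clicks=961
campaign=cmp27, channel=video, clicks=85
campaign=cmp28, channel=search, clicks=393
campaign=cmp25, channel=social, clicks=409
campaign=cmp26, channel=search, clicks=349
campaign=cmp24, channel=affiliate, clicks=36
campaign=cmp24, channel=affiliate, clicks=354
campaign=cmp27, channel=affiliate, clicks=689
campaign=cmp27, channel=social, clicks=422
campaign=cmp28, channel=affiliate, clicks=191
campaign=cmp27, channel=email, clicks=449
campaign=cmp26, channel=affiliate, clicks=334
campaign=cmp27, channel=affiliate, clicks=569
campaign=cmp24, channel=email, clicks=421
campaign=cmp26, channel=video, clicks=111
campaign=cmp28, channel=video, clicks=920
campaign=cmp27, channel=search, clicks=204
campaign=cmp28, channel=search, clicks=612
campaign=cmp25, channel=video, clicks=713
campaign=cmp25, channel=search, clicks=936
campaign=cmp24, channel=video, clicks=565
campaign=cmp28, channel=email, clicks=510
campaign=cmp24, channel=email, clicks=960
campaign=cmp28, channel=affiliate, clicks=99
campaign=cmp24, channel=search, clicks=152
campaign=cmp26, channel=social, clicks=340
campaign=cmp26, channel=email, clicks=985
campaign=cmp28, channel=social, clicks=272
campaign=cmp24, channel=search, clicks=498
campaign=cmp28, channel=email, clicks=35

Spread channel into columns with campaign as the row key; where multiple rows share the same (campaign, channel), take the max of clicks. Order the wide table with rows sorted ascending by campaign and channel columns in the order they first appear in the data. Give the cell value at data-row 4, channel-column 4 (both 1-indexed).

422

With rows sorted ascending by campaign, row 4 is campaign=cmp27. channel columns in first-appearance order: video, search, email, social, affiliate; column 4 is social.
Long rows with campaign=cmp27, channel=social: max(149, 422) = 422.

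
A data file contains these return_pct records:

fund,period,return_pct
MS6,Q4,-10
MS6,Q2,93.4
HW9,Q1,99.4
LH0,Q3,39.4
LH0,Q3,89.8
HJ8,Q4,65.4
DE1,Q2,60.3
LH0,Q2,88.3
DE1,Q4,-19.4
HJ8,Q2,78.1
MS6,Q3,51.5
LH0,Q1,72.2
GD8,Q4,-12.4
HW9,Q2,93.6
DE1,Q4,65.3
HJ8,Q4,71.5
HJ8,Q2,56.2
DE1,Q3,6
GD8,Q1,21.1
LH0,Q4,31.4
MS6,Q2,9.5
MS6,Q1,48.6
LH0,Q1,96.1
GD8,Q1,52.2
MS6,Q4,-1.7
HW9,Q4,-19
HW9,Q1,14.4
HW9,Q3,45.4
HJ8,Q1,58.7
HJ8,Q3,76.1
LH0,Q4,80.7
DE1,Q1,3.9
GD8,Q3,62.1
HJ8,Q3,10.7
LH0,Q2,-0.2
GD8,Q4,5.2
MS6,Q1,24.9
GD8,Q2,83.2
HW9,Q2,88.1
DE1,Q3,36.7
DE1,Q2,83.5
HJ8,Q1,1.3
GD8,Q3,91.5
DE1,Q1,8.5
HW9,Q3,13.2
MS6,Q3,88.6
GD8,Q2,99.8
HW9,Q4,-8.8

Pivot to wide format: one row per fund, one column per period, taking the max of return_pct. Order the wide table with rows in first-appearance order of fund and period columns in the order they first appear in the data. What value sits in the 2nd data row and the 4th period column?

With rows in first-appearance order of fund, row 2 is fund=HW9. period columns in first-appearance order: Q4, Q2, Q1, Q3; column 4 is Q3.
Long rows with fund=HW9, period=Q3: max(45.4, 13.2) = 45.4.

45.4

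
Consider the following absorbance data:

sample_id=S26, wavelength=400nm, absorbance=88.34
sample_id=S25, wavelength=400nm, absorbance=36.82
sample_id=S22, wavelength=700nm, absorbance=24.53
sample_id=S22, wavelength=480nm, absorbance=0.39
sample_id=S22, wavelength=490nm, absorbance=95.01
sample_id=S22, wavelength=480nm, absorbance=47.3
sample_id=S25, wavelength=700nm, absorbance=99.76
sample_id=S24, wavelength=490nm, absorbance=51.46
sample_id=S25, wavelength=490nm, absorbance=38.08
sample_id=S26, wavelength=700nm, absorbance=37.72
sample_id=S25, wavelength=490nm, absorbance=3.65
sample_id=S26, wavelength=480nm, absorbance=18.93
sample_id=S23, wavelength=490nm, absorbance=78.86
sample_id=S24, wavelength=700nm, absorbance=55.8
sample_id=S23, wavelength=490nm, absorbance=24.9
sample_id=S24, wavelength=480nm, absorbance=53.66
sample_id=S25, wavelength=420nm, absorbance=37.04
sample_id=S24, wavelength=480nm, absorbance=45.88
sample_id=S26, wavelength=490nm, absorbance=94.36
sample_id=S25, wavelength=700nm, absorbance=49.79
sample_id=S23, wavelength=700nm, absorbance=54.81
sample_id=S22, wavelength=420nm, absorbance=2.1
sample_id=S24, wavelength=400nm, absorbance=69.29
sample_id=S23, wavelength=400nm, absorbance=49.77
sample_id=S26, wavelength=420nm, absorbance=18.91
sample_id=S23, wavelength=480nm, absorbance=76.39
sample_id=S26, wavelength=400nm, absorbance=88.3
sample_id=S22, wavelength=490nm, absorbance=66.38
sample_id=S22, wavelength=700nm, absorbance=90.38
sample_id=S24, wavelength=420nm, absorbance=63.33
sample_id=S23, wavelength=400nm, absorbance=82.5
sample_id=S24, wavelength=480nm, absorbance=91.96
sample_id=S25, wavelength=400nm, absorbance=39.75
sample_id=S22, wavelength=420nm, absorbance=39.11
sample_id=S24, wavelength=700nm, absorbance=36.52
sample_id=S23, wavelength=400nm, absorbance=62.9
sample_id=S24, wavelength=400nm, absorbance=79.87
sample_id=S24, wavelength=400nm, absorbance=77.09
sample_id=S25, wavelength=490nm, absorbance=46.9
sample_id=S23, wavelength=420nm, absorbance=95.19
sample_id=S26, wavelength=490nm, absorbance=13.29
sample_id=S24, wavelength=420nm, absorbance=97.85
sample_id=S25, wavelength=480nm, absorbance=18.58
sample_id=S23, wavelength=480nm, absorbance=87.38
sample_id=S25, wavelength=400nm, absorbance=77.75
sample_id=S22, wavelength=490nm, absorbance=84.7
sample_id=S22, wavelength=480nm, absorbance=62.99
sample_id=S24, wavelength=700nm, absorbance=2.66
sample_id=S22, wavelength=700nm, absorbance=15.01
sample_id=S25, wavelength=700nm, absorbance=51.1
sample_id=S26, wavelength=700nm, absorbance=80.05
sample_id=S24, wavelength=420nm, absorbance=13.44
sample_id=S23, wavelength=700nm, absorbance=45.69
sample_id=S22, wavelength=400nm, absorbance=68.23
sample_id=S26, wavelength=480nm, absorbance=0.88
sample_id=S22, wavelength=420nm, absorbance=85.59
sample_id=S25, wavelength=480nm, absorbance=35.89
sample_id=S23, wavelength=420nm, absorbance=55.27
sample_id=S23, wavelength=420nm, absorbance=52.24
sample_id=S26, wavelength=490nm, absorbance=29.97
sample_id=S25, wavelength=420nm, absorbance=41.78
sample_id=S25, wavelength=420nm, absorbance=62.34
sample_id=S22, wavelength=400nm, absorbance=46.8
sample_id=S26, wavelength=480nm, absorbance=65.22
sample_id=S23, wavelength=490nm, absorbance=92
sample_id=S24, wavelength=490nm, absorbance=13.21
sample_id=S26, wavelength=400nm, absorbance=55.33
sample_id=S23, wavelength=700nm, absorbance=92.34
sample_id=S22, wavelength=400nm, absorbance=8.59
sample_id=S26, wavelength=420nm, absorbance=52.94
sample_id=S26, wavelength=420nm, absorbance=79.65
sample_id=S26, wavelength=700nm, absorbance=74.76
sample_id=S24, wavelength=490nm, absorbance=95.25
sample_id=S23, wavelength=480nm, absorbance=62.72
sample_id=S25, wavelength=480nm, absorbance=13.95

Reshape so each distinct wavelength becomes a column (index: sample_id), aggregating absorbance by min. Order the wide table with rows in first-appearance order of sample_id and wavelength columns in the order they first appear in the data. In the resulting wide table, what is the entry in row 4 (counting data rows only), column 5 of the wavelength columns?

With rows in first-appearance order of sample_id, row 4 is sample_id=S24. wavelength columns in first-appearance order: 400nm, 700nm, 480nm, 490nm, 420nm; column 5 is 420nm.
Long rows with sample_id=S24, wavelength=420nm: min(63.33, 97.85, 13.44) = 13.44.

13.44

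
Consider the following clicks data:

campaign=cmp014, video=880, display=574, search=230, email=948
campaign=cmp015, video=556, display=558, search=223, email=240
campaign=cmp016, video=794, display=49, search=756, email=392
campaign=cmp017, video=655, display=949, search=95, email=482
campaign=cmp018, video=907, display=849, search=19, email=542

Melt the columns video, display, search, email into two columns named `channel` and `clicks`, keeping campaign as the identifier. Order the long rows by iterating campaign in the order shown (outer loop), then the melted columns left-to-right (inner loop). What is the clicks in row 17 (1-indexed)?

907

20 rows total (5 × 4). Row 17: index ⌊(17-1)/4⌋ = 4 into campaign → cmp018; (17-1) mod 4 = 0 into the melted columns → video.
So row 17 is (cmp018, video, 907); clicks = 907.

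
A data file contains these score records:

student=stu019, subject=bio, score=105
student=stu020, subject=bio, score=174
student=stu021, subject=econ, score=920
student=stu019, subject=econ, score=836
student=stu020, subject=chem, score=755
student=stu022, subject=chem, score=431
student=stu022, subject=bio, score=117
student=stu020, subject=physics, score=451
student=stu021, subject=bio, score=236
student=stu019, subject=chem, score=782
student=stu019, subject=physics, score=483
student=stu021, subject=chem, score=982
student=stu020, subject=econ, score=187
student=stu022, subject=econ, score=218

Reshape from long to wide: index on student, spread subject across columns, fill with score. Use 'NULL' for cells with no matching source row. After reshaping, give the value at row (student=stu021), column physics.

No long-format row has student=stu021 and subject=physics, so the cell is NULL.

NULL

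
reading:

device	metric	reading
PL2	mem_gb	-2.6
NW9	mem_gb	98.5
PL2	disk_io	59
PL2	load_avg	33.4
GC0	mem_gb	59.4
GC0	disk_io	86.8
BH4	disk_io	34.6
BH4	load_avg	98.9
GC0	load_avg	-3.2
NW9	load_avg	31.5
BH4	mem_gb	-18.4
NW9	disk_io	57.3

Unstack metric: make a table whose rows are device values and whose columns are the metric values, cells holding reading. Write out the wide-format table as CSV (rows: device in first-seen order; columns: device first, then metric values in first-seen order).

device,mem_gb,disk_io,load_avg
PL2,-2.6,59,33.4
NW9,98.5,57.3,31.5
GC0,59.4,86.8,-3.2
BH4,-18.4,34.6,98.9

Columns: device plus the 3 distinct metric values (mem_gb, disk_io, load_avg).
For example, row PL2 column mem_gb takes reading=-2.6 from the long row (PL2, mem_gb).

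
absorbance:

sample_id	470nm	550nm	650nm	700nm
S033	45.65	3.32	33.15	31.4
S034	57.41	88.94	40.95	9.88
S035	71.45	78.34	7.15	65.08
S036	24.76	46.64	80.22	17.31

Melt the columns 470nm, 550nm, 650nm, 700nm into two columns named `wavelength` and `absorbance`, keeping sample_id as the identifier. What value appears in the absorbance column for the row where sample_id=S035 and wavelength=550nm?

Unpivoting turns each (sample_id, wide-column) pair into one long row.
The wide cell at row S035, column 550nm holds 78.34, so the long row (S035, 550nm) has absorbance=78.34.

78.34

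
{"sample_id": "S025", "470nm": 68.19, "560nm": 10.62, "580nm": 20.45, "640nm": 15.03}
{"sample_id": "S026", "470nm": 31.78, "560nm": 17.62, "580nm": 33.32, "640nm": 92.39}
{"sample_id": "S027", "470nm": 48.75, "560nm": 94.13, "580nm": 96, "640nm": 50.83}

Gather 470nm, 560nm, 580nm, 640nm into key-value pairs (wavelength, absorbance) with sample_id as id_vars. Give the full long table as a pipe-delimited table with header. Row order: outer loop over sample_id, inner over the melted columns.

Each (sample_id, column) pair becomes one row: 3 × 4 = 12 rows.
For example, (S025, 470nm) → absorbance=68.19.

| sample_id | wavelength | absorbance |
| S025 | 470nm | 68.19 |
| S025 | 560nm | 10.62 |
| S025 | 580nm | 20.45 |
| S025 | 640nm | 15.03 |
| S026 | 470nm | 31.78 |
| S026 | 560nm | 17.62 |
| S026 | 580nm | 33.32 |
| S026 | 640nm | 92.39 |
| S027 | 470nm | 48.75 |
| S027 | 560nm | 94.13 |
| S027 | 580nm | 96 |
| S027 | 640nm | 50.83 |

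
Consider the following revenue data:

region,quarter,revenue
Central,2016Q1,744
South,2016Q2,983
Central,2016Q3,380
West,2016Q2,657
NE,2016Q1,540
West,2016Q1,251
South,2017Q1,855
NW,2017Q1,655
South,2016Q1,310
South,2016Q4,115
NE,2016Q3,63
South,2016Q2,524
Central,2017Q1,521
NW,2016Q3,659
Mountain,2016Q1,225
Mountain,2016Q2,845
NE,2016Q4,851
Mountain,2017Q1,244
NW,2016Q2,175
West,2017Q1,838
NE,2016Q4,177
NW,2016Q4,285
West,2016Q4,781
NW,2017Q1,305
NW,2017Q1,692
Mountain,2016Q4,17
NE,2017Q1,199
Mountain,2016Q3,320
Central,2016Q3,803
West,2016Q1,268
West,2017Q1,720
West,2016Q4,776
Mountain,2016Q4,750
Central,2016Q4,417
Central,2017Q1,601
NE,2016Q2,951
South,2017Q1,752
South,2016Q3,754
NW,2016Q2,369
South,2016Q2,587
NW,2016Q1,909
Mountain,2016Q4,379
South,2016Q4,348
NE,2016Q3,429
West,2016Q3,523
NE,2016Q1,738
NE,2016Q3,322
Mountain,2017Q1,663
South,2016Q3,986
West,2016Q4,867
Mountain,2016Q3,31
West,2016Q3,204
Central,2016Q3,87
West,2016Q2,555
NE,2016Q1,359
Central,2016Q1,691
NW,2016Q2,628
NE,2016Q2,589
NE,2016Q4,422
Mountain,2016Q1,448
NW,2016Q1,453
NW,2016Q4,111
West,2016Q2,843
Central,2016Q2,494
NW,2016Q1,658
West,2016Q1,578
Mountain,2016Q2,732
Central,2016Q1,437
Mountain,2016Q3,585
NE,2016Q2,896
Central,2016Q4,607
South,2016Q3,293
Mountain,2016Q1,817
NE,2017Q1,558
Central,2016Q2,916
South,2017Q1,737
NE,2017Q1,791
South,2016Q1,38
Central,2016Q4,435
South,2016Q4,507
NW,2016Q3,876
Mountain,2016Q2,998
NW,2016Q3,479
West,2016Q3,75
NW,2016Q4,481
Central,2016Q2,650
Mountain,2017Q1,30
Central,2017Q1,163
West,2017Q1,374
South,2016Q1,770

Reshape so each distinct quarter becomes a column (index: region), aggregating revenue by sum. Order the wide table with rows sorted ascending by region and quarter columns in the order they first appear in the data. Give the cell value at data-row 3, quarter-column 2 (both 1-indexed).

With rows sorted ascending by region, row 3 is region=NE. quarter columns in first-appearance order: 2016Q1, 2016Q2, 2016Q3, 2017Q1, 2016Q4; column 2 is 2016Q2.
Long rows with region=NE, quarter=2016Q2: 951 + 589 + 896 = 2436.

2436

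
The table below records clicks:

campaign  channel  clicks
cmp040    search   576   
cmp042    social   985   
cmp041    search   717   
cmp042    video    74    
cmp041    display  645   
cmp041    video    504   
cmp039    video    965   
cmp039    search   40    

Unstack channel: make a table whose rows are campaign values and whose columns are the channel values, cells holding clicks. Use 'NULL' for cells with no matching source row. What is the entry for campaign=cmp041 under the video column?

504

The long row with campaign=cmp041, channel=video has clicks=504.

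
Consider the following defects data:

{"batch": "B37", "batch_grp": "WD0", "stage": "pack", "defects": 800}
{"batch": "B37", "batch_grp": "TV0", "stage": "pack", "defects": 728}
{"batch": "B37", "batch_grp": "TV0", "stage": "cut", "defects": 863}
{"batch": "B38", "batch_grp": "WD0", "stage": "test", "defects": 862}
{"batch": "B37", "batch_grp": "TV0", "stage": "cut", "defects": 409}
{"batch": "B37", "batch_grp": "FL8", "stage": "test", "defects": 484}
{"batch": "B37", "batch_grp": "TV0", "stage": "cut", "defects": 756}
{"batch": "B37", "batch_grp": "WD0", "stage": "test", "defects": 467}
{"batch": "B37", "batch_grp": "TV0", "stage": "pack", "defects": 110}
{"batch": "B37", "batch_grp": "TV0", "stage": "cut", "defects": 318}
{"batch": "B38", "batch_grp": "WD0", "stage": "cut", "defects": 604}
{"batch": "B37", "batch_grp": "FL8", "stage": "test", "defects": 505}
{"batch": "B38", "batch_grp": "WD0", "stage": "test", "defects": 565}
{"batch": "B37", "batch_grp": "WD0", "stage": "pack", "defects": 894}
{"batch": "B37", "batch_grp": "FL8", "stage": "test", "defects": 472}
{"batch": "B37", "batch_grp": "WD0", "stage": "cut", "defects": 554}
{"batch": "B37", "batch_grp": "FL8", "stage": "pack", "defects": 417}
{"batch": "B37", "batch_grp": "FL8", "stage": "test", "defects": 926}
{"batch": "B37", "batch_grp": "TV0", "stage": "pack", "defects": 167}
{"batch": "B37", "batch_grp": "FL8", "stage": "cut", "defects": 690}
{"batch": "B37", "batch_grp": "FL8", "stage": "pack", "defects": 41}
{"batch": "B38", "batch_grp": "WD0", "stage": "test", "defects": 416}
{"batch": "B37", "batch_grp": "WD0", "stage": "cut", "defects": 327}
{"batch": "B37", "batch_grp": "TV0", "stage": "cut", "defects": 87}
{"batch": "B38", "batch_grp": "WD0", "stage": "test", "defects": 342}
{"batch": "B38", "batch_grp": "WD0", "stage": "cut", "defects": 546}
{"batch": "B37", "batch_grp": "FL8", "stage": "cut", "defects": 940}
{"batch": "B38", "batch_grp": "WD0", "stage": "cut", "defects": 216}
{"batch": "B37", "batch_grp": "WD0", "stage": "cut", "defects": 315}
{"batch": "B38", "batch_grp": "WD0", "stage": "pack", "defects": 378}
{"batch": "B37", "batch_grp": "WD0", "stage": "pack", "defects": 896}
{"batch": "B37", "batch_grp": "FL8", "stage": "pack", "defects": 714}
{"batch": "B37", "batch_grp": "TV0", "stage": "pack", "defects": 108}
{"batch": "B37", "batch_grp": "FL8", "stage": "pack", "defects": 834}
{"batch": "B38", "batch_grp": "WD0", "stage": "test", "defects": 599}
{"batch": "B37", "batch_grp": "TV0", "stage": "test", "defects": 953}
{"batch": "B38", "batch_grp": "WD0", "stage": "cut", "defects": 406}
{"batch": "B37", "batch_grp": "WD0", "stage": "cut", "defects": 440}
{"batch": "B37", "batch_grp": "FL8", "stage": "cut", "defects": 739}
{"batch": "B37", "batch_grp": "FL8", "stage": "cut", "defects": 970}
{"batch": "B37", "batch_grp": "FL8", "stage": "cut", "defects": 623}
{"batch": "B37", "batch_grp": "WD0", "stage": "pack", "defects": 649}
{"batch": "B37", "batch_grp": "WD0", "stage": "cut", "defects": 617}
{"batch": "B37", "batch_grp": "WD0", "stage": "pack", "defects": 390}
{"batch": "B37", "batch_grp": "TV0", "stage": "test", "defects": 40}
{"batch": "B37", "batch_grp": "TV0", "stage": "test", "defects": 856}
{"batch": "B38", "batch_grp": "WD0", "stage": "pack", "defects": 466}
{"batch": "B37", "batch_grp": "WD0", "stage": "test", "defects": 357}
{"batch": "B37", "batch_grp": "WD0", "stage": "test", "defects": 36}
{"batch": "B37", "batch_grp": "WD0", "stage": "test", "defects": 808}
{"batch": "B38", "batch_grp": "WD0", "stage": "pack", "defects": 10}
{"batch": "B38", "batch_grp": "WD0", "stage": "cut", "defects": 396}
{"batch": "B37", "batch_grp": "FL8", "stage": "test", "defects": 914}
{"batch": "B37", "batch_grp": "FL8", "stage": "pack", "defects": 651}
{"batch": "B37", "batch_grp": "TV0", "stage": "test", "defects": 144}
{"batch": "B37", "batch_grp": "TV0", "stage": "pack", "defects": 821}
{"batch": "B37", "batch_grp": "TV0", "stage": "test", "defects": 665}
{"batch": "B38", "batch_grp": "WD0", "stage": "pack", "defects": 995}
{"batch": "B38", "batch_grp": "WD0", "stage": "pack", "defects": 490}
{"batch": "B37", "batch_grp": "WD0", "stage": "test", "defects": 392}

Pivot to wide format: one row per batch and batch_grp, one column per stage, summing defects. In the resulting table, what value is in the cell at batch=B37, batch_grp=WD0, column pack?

3629

Rows with batch=B37, batch_grp=WD0 and stage=pack: defects values are 800, 894, 896, 649, 390.
800 + 894 + 896 + 649 + 390 = 3629.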